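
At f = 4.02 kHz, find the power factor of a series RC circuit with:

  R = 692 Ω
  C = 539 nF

Step 1 — Angular frequency: ω = 2π·f = 2π·4020 = 2.526e+04 rad/s.
Step 2 — Component impedances:
  R: Z = R = 692 Ω
  C: Z = 1/(jωC) = -j/(ω·C) = 0 - j73.45 Ω
Step 3 — Series combination: Z_total = R + C = 692 - j73.45 Ω = 695.9∠-6.1° Ω.
Step 4 — Power factor: PF = cos(φ) = Re(Z)/|Z| = 692/695.9 = 0.9944.
Step 5 — Type: Im(Z) = -73.45 ⇒ leading (phase φ = -6.1°).

PF = 0.9944 (leading, φ = -6.1°)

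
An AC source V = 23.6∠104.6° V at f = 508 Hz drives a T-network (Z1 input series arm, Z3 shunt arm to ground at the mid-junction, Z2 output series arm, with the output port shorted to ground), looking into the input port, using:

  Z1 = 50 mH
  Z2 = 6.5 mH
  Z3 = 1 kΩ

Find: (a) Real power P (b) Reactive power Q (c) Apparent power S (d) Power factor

Step 1 — Angular frequency: ω = 2π·f = 2π·508 = 3192 rad/s.
Step 2 — Component impedances:
  Z1: Z = jωL = j·3192·0.05 = 0 + j159.6 Ω
  Z2: Z = jωL = j·3192·0.0065 = 0 + j20.75 Ω
  Z3: Z = R = 1000 Ω
Step 3 — With the output port shorted to ground, the output series arm Z2 runs from the junction to ground; the shunt arm Z3 also runs from the junction to ground. They appear in parallel: Z3 || Z2 = 0.4303 + j20.74 Ω.
Step 4 — Series with input arm Z1: Z_in = Z1 + (Z3 || Z2) = 0.4303 + j180.3 Ω = 180.3∠89.9° Ω.
Step 5 — Source phasor: V = 23.6∠104.6° V = -5.949 + j22.84 V.
Step 6 — Current: I = V / Z = 0.1266 + j0.03329 A = 0.1309∠14.7° A.
Step 7 — Complex power: S = V·I* = 0.007369 + j3.089 VA.
Step 8 — Real power: P = Re(S) = 0.007369 W.
Step 9 — Reactive power: Q = Im(S) = 3.089 VAR.
Step 10 — Apparent power: |S| = 3.089 VA.
Step 11 — Power factor: PF = P/|S| = 0.002386 (lagging).

(a) P = 0.007369 W  (b) Q = 3.089 VAR  (c) S = 3.089 VA  (d) PF = 0.002386 (lagging)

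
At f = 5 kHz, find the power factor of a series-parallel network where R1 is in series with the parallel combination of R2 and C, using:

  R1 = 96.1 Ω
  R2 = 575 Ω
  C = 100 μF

Step 1 — Angular frequency: ω = 2π·f = 2π·5000 = 3.142e+04 rad/s.
Step 2 — Component impedances:
  R1: Z = R = 96.1 Ω
  R2: Z = R = 575 Ω
  C: Z = 1/(jωC) = -j/(ω·C) = 0 - j0.3183 Ω
Step 3 — Parallel branch: R2 || C = 1/(1/R2 + 1/C) = 0.0001762 - j0.3183 Ω.
Step 4 — Series with R1: Z_total = R1 + (R2 || C) = 96.1 - j0.3183 Ω = 96.1∠-0.2° Ω.
Step 5 — Power factor: PF = cos(φ) = Re(Z)/|Z| = 96.1/96.1 = 1.
Step 6 — Type: Im(Z) = -0.3183 ⇒ leading (phase φ = -0.2°).

PF = 1 (leading, φ = -0.2°)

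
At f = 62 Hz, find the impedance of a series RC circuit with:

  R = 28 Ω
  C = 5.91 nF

Step 1 — Angular frequency: ω = 2π·f = 2π·62 = 389.6 rad/s.
Step 2 — Component impedances:
  R: Z = R = 28 Ω
  C: Z = 1/(jωC) = -j/(ω·C) = 0 - j4.344e+05 Ω
Step 3 — Series combination: Z_total = R + C = 28 - j4.344e+05 Ω = 4.344e+05∠-90.0° Ω.

Z = 28 - j4.344e+05 Ω = 4.344e+05∠-90.0° Ω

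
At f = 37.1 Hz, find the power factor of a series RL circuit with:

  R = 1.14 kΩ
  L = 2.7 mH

Step 1 — Angular frequency: ω = 2π·f = 2π·37.1 = 233.1 rad/s.
Step 2 — Component impedances:
  R: Z = R = 1140 Ω
  L: Z = jωL = j·233.1·0.0027 = 0 + j0.6294 Ω
Step 3 — Series combination: Z_total = R + L = 1140 + j0.6294 Ω = 1140∠0.0° Ω.
Step 4 — Power factor: PF = cos(φ) = Re(Z)/|Z| = 1140/1140 = 1.
Step 5 — Type: Im(Z) = 0.6294 ⇒ lagging (phase φ = 0.0°).

PF = 1 (lagging, φ = 0.0°)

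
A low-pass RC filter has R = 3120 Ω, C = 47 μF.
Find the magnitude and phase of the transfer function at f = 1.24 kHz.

Step 1 — Angular frequency: ω = 2π·1240 = 7791 rad/s.
Step 2 — Transfer function: H(jω) = 1/(1 + jωRC).
Step 3 — Denominator: 1 + jωRC = 1 + j·7791·3120·4.7e-05 = 1 + j1142.
Step 4 — H = 7.661e-07 - j0.0008753.
Step 5 — Magnitude: |H| = 0.0008753 (-61.2 dB); phase: φ = -89.9°.

|H| = 0.0008753 (-61.2 dB), φ = -89.9°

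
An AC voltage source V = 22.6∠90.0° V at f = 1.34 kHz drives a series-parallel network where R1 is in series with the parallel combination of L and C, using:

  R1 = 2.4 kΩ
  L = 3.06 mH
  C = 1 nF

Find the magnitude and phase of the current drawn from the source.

Step 1 — Angular frequency: ω = 2π·f = 2π·1340 = 8419 rad/s.
Step 2 — Component impedances:
  R1: Z = R = 2400 Ω
  L: Z = jωL = j·8419·0.00306 = 0 + j25.76 Ω
  C: Z = 1/(jωC) = -j/(ω·C) = 0 - j1.188e+05 Ω
Step 3 — Parallel branch: L || C = 1/(1/L + 1/C) = 0 + j25.77 Ω.
Step 4 — Series with R1: Z_total = R1 + (L || C) = 2400 + j25.77 Ω = 2400∠0.6° Ω.
Step 5 — Source phasor: V = 22.6∠90.0° V = 0 + j22.6 V.
Step 6 — Ohm's law: I = V / Z_total = (0 + j22.6) / (2400 + j25.77) = 0.0001011 + j0.009416 A.
Step 7 — Convert to polar: |I| = 0.009416 A, ∠I = 89.4°.

I = 0.009416∠89.4° A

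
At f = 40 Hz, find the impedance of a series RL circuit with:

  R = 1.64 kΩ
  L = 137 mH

Step 1 — Angular frequency: ω = 2π·f = 2π·40 = 251.3 rad/s.
Step 2 — Component impedances:
  R: Z = R = 1640 Ω
  L: Z = jωL = j·251.3·0.137 = 0 + j34.43 Ω
Step 3 — Series combination: Z_total = R + L = 1640 + j34.43 Ω = 1640∠1.2° Ω.

Z = 1640 + j34.43 Ω = 1640∠1.2° Ω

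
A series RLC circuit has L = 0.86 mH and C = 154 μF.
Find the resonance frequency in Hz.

Step 1 — Resonance condition Im(Z)=0 gives ω₀ = 1/√(LC).
Step 2 — ω₀ = 1/√(0.00086·0.000154) = 2748 rad/s.
Step 3 — f₀ = ω₀/(2π) = 437.3 Hz.

f₀ = 437.3 Hz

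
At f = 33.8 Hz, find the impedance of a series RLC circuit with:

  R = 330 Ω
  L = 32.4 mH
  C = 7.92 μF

Step 1 — Angular frequency: ω = 2π·f = 2π·33.8 = 212.4 rad/s.
Step 2 — Component impedances:
  R: Z = R = 330 Ω
  L: Z = jωL = j·212.4·0.0324 = 0 + j6.881 Ω
  C: Z = 1/(jωC) = -j/(ω·C) = 0 - j594.5 Ω
Step 3 — Series combination: Z_total = R + L + C = 330 - j587.7 Ω = 674∠-60.7° Ω.

Z = 330 - j587.7 Ω = 674∠-60.7° Ω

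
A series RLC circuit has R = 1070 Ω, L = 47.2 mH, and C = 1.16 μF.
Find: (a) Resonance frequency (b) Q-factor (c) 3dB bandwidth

Step 1 — Resonance condition Im(Z)=0 gives ω₀ = 1/√(LC).
Step 2 — ω₀ = 1/√(0.0472·1.16e-06) = 4274 rad/s.
Step 3 — f₀ = ω₀/(2π) = 680.2 Hz.
Step 4 — Series Q: Q = ω₀L/R = 4274·0.0472/1070 = 0.1885.
Step 5 — 3dB bandwidth: Δω = ω₀/Q = 2.267e+04 rad/s; BW = Δω/(2π) = 3608 Hz.

(a) f₀ = 680.2 Hz  (b) Q = 0.1885  (c) BW = 3608 Hz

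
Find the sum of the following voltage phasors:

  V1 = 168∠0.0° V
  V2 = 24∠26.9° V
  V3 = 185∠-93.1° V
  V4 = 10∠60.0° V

Step 1 — Convert each phasor to rectangular form:
  V1 = 168·(cos(0.0°) + j·sin(0.0°)) = 168 V
  V2 = 24·(cos(26.9°) + j·sin(26.9°)) = 21.4 + j10.86 V
  V3 = 185·(cos(-93.1°) + j·sin(-93.1°)) = -10 - j184.7 V
  V4 = 10·(cos(60.0°) + j·sin(60.0°)) = 5 + j8.66 V
Step 2 — Sum components: V_total = 184.4 - j165.2 V.
Step 3 — Convert to polar: |V_total| = 247.6 V, ∠V_total = -41.9°.

V_total = 247.6∠-41.9° V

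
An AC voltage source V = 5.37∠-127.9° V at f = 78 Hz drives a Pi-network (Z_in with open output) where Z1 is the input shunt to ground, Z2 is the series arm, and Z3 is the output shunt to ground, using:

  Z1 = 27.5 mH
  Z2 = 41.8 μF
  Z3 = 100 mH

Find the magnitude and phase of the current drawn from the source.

Step 1 — Angular frequency: ω = 2π·f = 2π·78 = 490.1 rad/s.
Step 2 — Component impedances:
  Z1: Z = jωL = j·490.1·0.0275 = 0 + j13.48 Ω
  Z2: Z = 1/(jωC) = -j/(ω·C) = 0 - j48.81 Ω
  Z3: Z = jωL = j·490.1·0.1 = 0 + j49.01 Ω
Step 3 — With open output, the series arm Z2 and the output shunt Z3 appear in series to ground: Z2 + Z3 = 0 + j0.1943 Ω.
Step 4 — Parallel with input shunt Z1: Z_in = Z1 || (Z2 + Z3) = 0 + j0.1915 Ω = 0.1915∠90.0° Ω.
Step 5 — Source phasor: V = 5.37∠-127.9° V = -3.299 - j4.237 V.
Step 6 — Ohm's law: I = V / Z_total = (-3.299 - j4.237) / (0 + j0.1915) = -22.12 + j17.22 A.
Step 7 — Convert to polar: |I| = 28.04 A, ∠I = 142.1°.

I = 28.04∠142.1° A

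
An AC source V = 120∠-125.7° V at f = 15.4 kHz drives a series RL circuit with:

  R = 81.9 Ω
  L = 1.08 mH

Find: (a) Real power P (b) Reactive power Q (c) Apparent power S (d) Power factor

Step 1 — Angular frequency: ω = 2π·f = 2π·1.54e+04 = 9.676e+04 rad/s.
Step 2 — Component impedances:
  R: Z = R = 81.9 Ω
  L: Z = jωL = j·9.676e+04·0.00108 = 0 + j104.5 Ω
Step 3 — Series combination: Z_total = R + L = 81.9 + j104.5 Ω = 132.8∠51.9° Ω.
Step 4 — Source phasor: V = 120∠-125.7° V = -70.02 - j97.45 V.
Step 5 — Current: I = V / Z = -0.903 - j0.03763 A = 0.9038∠-177.6° A.
Step 6 — Complex power: S = V·I* = 66.9 + j85.36 VA.
Step 7 — Real power: P = Re(S) = 66.9 W.
Step 8 — Reactive power: Q = Im(S) = 85.36 VAR.
Step 9 — Apparent power: |S| = 108.5 VA.
Step 10 — Power factor: PF = P/|S| = 0.6168 (lagging).

(a) P = 66.9 W  (b) Q = 85.36 VAR  (c) S = 108.5 VA  (d) PF = 0.6168 (lagging)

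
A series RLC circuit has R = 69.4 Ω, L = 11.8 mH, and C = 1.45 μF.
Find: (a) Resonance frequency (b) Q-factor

Step 1 — Resonance condition Im(Z)=0 gives ω₀ = 1/√(LC).
Step 2 — ω₀ = 1/√(0.0118·1.45e-06) = 7645 rad/s.
Step 3 — f₀ = ω₀/(2π) = 1217 Hz.
Step 4 — Series Q: Q = ω₀L/R = 7645·0.0118/69.4 = 1.3.

(a) f₀ = 1217 Hz  (b) Q = 1.3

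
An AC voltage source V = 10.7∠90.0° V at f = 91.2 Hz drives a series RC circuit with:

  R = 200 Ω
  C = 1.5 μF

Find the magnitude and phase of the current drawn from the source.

Step 1 — Angular frequency: ω = 2π·f = 2π·91.2 = 573 rad/s.
Step 2 — Component impedances:
  R: Z = R = 200 Ω
  C: Z = 1/(jωC) = -j/(ω·C) = 0 - j1163 Ω
Step 3 — Series combination: Z_total = R + C = 200 - j1163 Ω = 1180∠-80.2° Ω.
Step 4 — Source phasor: V = 10.7∠90.0° V = 0 + j10.7 V.
Step 5 — Ohm's law: I = V / Z_total = (0 + j10.7) / (200 - j1163) = -0.008933 + j0.001536 A.
Step 6 — Convert to polar: |I| = 0.009064 A, ∠I = 170.2°.

I = 0.009064∠170.2° A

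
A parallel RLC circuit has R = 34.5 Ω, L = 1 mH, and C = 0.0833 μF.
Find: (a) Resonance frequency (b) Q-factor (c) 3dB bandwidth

Step 1 — Resonance: ω₀ = 1/√(LC) = 1/√(0.001·8.33e-08) = 1.096e+05 rad/s.
Step 2 — f₀ = ω₀/(2π) = 1.744e+04 Hz.
Step 3 — Parallel Q: Q = R/(ω₀L) = 34.5/(1.096e+05·0.001) = 0.3149.
Step 4 — Bandwidth: Δω = ω₀/Q = 3.48e+05 rad/s; BW = Δω/(2π) = 5.538e+04 Hz.

(a) f₀ = 1.744e+04 Hz  (b) Q = 0.3149  (c) BW = 5.538e+04 Hz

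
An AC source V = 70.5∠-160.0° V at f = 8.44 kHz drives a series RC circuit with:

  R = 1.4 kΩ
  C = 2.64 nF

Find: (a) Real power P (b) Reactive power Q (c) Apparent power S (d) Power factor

Step 1 — Angular frequency: ω = 2π·f = 2π·8440 = 5.303e+04 rad/s.
Step 2 — Component impedances:
  R: Z = R = 1400 Ω
  C: Z = 1/(jωC) = -j/(ω·C) = 0 - j7143 Ω
Step 3 — Series combination: Z_total = R + C = 1400 - j7143 Ω = 7279∠-78.9° Ω.
Step 4 — Source phasor: V = 70.5∠-160.0° V = -66.25 - j24.11 V.
Step 5 — Current: I = V / Z = 0.0015 - j0.009569 A = 0.009686∠-81.1° A.
Step 6 — Complex power: S = V·I* = 0.1313 - j0.6701 VA.
Step 7 — Real power: P = Re(S) = 0.1313 W.
Step 8 — Reactive power: Q = Im(S) = -0.6701 VAR.
Step 9 — Apparent power: |S| = 0.6828 VA.
Step 10 — Power factor: PF = P/|S| = 0.1923 (leading).

(a) P = 0.1313 W  (b) Q = -0.6701 VAR  (c) S = 0.6828 VA  (d) PF = 0.1923 (leading)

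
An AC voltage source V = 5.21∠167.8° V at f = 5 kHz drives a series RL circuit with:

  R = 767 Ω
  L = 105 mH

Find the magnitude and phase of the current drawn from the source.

Step 1 — Angular frequency: ω = 2π·f = 2π·5000 = 3.142e+04 rad/s.
Step 2 — Component impedances:
  R: Z = R = 767 Ω
  L: Z = jωL = j·3.142e+04·0.105 = 0 + j3299 Ω
Step 3 — Series combination: Z_total = R + L = 767 + j3299 Ω = 3387∠76.9° Ω.
Step 4 — Source phasor: V = 5.21∠167.8° V = -5.092 + j1.101 V.
Step 5 — Ohm's law: I = V / Z_total = (-5.092 + j1.101) / (767 + j3299) = -2.389e-05 + j0.001538 A.
Step 6 — Convert to polar: |I| = 0.001538 A, ∠I = 90.9°.

I = 0.001538∠90.9° A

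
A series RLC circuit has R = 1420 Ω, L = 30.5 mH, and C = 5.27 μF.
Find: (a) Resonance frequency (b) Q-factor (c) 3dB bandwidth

Step 1 — Resonance: ω₀ = 1/√(LC) = 1/√(0.0305·5.27e-06) = 2494 rad/s.
Step 2 — f₀ = ω₀/(2π) = 397 Hz.
Step 3 — Series Q: Q = ω₀L/R = 2494·0.0305/1420 = 0.05357.
Step 4 — Bandwidth: Δω = ω₀/Q = 4.656e+04 rad/s; BW = Δω/(2π) = 7410 Hz.

(a) f₀ = 397 Hz  (b) Q = 0.05357  (c) BW = 7410 Hz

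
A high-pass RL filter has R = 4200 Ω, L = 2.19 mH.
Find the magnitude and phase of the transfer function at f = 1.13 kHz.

Step 1 — Angular frequency: ω = 2π·1130 = 7100 rad/s.
Step 2 — Transfer function: H(jω) = jωL/(R + jωL).
Step 3 — Numerator jωL = j·15.55; denominator R + jωL = 4200 + j15.55.
Step 4 — H = 1.371e-05 + j0.003702.
Step 5 — Magnitude: |H| = 0.003702 (-48.6 dB); phase: φ = 89.8°.

|H| = 0.003702 (-48.6 dB), φ = 89.8°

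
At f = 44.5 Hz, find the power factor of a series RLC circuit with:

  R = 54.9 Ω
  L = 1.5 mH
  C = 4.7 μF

Step 1 — Angular frequency: ω = 2π·f = 2π·44.5 = 279.6 rad/s.
Step 2 — Component impedances:
  R: Z = R = 54.9 Ω
  L: Z = jωL = j·279.6·0.0015 = 0 + j0.4194 Ω
  C: Z = 1/(jωC) = -j/(ω·C) = 0 - j761 Ω
Step 3 — Series combination: Z_total = R + L + C = 54.9 - j760.5 Ω = 762.5∠-85.9° Ω.
Step 4 — Power factor: PF = cos(φ) = Re(Z)/|Z| = 54.9/762.5 = 0.072.
Step 5 — Type: Im(Z) = -760.5 ⇒ leading (phase φ = -85.9°).

PF = 0.072 (leading, φ = -85.9°)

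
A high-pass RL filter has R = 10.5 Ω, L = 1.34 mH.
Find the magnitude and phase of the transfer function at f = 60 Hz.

Step 1 — Angular frequency: ω = 2π·60 = 377 rad/s.
Step 2 — Transfer function: H(jω) = jωL/(R + jωL).
Step 3 — Numerator jωL = j·0.5052; denominator R + jωL = 10.5 + j0.5052.
Step 4 — H = 0.002309 + j0.048.
Step 5 — Magnitude: |H| = 0.04806 (-26.4 dB); phase: φ = 87.2°.

|H| = 0.04806 (-26.4 dB), φ = 87.2°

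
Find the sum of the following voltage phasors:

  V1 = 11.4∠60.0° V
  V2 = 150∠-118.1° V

Step 1 — Convert each phasor to rectangular form:
  V1 = 11.4·(cos(60.0°) + j·sin(60.0°)) = 5.7 + j9.873 V
  V2 = 150·(cos(-118.1°) + j·sin(-118.1°)) = -70.65 - j132.3 V
Step 2 — Sum components: V_total = -64.95 - j122.4 V.
Step 3 — Convert to polar: |V_total| = 138.6 V, ∠V_total = -117.9°.

V_total = 138.6∠-117.9° V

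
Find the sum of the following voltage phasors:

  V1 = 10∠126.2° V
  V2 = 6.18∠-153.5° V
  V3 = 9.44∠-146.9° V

Step 1 — Convert each phasor to rectangular form:
  V1 = 10·(cos(126.2°) + j·sin(126.2°)) = -5.906 + j8.07 V
  V2 = 6.18·(cos(-153.5°) + j·sin(-153.5°)) = -5.531 - j2.758 V
  V3 = 9.44·(cos(-146.9°) + j·sin(-146.9°)) = -7.908 - j5.155 V
Step 2 — Sum components: V_total = -19.34 + j0.1569 V.
Step 3 — Convert to polar: |V_total| = 19.35 V, ∠V_total = 179.5°.

V_total = 19.35∠179.5° V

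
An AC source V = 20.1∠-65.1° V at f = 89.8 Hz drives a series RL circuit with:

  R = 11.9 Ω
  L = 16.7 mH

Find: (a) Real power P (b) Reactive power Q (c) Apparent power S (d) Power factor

Step 1 — Angular frequency: ω = 2π·f = 2π·89.8 = 564.2 rad/s.
Step 2 — Component impedances:
  R: Z = R = 11.9 Ω
  L: Z = jωL = j·564.2·0.0167 = 0 + j9.423 Ω
Step 3 — Series combination: Z_total = R + L = 11.9 + j9.423 Ω = 15.18∠38.4° Ω.
Step 4 — Source phasor: V = 20.1∠-65.1° V = 8.463 - j18.23 V.
Step 5 — Current: I = V / Z = -0.3085 - j1.288 A = 1.324∠-103.5° A.
Step 6 — Complex power: S = V·I* = 20.87 + j16.52 VA.
Step 7 — Real power: P = Re(S) = 20.87 W.
Step 8 — Reactive power: Q = Im(S) = 16.52 VAR.
Step 9 — Apparent power: |S| = 26.62 VA.
Step 10 — Power factor: PF = P/|S| = 0.784 (lagging).

(a) P = 20.87 W  (b) Q = 16.52 VAR  (c) S = 26.62 VA  (d) PF = 0.784 (lagging)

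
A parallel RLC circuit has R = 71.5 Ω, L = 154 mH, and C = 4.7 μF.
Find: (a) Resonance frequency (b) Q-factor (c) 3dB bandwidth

Step 1 — Resonance: ω₀ = 1/√(LC) = 1/√(0.154·4.7e-06) = 1175 rad/s.
Step 2 — f₀ = ω₀/(2π) = 187.1 Hz.
Step 3 — Parallel Q: Q = R/(ω₀L) = 71.5/(1175·0.154) = 0.395.
Step 4 — Bandwidth: Δω = ω₀/Q = 2976 rad/s; BW = Δω/(2π) = 473.6 Hz.

(a) f₀ = 187.1 Hz  (b) Q = 0.395  (c) BW = 473.6 Hz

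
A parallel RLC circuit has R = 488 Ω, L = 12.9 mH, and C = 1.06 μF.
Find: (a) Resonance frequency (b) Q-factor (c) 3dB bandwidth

Step 1 — Resonance: ω₀ = 1/√(LC) = 1/√(0.0129·1.06e-06) = 8552 rad/s.
Step 2 — f₀ = ω₀/(2π) = 1361 Hz.
Step 3 — Parallel Q: Q = R/(ω₀L) = 488/(8552·0.0129) = 4.424.
Step 4 — Bandwidth: Δω = ω₀/Q = 1933 rad/s; BW = Δω/(2π) = 307.7 Hz.

(a) f₀ = 1361 Hz  (b) Q = 4.424  (c) BW = 307.7 Hz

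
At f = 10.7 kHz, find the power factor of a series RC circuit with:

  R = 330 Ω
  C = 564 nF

Step 1 — Angular frequency: ω = 2π·f = 2π·1.07e+04 = 6.723e+04 rad/s.
Step 2 — Component impedances:
  R: Z = R = 330 Ω
  C: Z = 1/(jωC) = -j/(ω·C) = 0 - j26.37 Ω
Step 3 — Series combination: Z_total = R + C = 330 - j26.37 Ω = 331.1∠-4.6° Ω.
Step 4 — Power factor: PF = cos(φ) = Re(Z)/|Z| = 330/331.05 = 0.9968.
Step 5 — Type: Im(Z) = -26.37 ⇒ leading (phase φ = -4.6°).

PF = 0.9968 (leading, φ = -4.6°)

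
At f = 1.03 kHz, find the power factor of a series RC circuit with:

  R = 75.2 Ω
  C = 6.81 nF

Step 1 — Angular frequency: ω = 2π·f = 2π·1030 = 6472 rad/s.
Step 2 — Component impedances:
  R: Z = R = 75.2 Ω
  C: Z = 1/(jωC) = -j/(ω·C) = 0 - j2.269e+04 Ω
Step 3 — Series combination: Z_total = R + C = 75.2 - j2.269e+04 Ω = 2.269e+04∠-89.8° Ω.
Step 4 — Power factor: PF = cos(φ) = Re(Z)/|Z| = 75.2/2.269e+04 = 0.003314.
Step 5 — Type: Im(Z) = -2.269e+04 ⇒ leading (phase φ = -89.8°).

PF = 0.003314 (leading, φ = -89.8°)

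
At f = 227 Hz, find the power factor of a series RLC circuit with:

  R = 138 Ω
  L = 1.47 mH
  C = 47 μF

Step 1 — Angular frequency: ω = 2π·f = 2π·227 = 1426 rad/s.
Step 2 — Component impedances:
  R: Z = R = 138 Ω
  L: Z = jωL = j·1426·0.00147 = 0 + j2.097 Ω
  C: Z = 1/(jωC) = -j/(ω·C) = 0 - j14.92 Ω
Step 3 — Series combination: Z_total = R + L + C = 138 - j12.82 Ω = 138.6∠-5.3° Ω.
Step 4 — Power factor: PF = cos(φ) = Re(Z)/|Z| = 138/138.6 = 0.9957.
Step 5 — Type: Im(Z) = -12.82 ⇒ leading (phase φ = -5.3°).

PF = 0.9957 (leading, φ = -5.3°)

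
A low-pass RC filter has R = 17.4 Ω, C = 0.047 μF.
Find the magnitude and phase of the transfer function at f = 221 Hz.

Step 1 — Angular frequency: ω = 2π·221 = 1389 rad/s.
Step 2 — Transfer function: H(jω) = 1/(1 + jωRC).
Step 3 — Denominator: 1 + jωRC = 1 + j·1389·17.4·4.7e-08 = 1 + j0.001136.
Step 4 — H = 1 - j0.001136.
Step 5 — Magnitude: |H| = 1 (-0.0 dB); phase: φ = -0.1°.

|H| = 1 (-0.0 dB), φ = -0.1°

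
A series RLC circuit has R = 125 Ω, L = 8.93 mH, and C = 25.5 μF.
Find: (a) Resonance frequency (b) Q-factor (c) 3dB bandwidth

Step 1 — Resonance: ω₀ = 1/√(LC) = 1/√(0.00893·2.55e-05) = 2096 rad/s.
Step 2 — f₀ = ω₀/(2π) = 333.5 Hz.
Step 3 — Series Q: Q = ω₀L/R = 2096·0.00893/125 = 0.1497.
Step 4 — Bandwidth: Δω = ω₀/Q = 1.4e+04 rad/s; BW = Δω/(2π) = 2228 Hz.

(a) f₀ = 333.5 Hz  (b) Q = 0.1497  (c) BW = 2228 Hz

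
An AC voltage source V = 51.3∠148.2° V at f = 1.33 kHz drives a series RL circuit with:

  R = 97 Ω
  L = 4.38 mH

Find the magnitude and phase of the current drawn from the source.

Step 1 — Angular frequency: ω = 2π·f = 2π·1330 = 8357 rad/s.
Step 2 — Component impedances:
  R: Z = R = 97 Ω
  L: Z = jωL = j·8357·0.00438 = 0 + j36.6 Ω
Step 3 — Series combination: Z_total = R + L = 97 + j36.6 Ω = 103.7∠20.7° Ω.
Step 4 — Source phasor: V = 51.3∠148.2° V = -43.6 + j27.03 V.
Step 5 — Ohm's law: I = V / Z_total = (-43.6 + j27.03) / (97 + j36.6) = -0.3014 + j0.3924 A.
Step 6 — Convert to polar: |I| = 0.4948 A, ∠I = 127.5°.

I = 0.4948∠127.5° A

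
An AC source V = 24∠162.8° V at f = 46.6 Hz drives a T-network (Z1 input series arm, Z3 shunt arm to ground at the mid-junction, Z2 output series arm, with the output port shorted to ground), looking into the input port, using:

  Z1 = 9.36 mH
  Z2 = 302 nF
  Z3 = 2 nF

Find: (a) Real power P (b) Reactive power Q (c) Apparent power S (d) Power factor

Step 1 — Angular frequency: ω = 2π·f = 2π·46.6 = 292.8 rad/s.
Step 2 — Component impedances:
  Z1: Z = jωL = j·292.8·0.00936 = 0 + j2.741 Ω
  Z2: Z = 1/(jωC) = -j/(ω·C) = 0 - j1.131e+04 Ω
  Z3: Z = 1/(jωC) = -j/(ω·C) = 0 - j1.708e+06 Ω
Step 3 — With the output port shorted to ground, the output series arm Z2 runs from the junction to ground; the shunt arm Z3 also runs from the junction to ground. They appear in parallel: Z3 || Z2 = 0 - j1.123e+04 Ω.
Step 4 — Series with input arm Z1: Z_in = Z1 + (Z3 || Z2) = 0 - j1.123e+04 Ω = 1.123e+04∠-90.0° Ω.
Step 5 — Source phasor: V = 24∠162.8° V = -22.93 + j7.097 V.
Step 6 — Current: I = V / Z = -0.0006319 - j0.002041 A = 0.002137∠-107.2° A.
Step 7 — Complex power: S = V·I* = 0 - j0.05128 VA.
Step 8 — Real power: P = Re(S) = 0 W.
Step 9 — Reactive power: Q = Im(S) = -0.05128 VAR.
Step 10 — Apparent power: |S| = 0.05128 VA.
Step 11 — Power factor: PF = P/|S| = 0 (leading).

(a) P = 0 W  (b) Q = -0.05128 VAR  (c) S = 0.05128 VA  (d) PF = 0 (leading)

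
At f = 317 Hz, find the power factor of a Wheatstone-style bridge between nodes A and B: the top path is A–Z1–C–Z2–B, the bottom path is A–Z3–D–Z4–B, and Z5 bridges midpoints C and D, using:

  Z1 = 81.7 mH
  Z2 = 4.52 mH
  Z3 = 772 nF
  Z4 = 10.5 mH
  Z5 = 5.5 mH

Step 1 — Angular frequency: ω = 2π·f = 2π·317 = 1992 rad/s.
Step 2 — Component impedances:
  Z1: Z = jωL = j·1992·0.0817 = 0 + j162.7 Ω
  Z2: Z = jωL = j·1992·0.00452 = 0 + j9.003 Ω
  Z3: Z = 1/(jωC) = -j/(ω·C) = 0 - j650.3 Ω
  Z4: Z = jωL = j·1992·0.0105 = 0 + j20.91 Ω
  Z5: Z = jωL = j·1992·0.0055 = 0 + j10.95 Ω
Step 3 — Bridge requires nodal analysis (the Z5 bridge couples midpoints C and D, so the two paths cannot be reduced to a simple series/parallel combination). Setting node B to ground and injecting 1 A at node A, the 3-node admittance system at A, C, D solves to V_A = Z_AB = 0 + j226.6 Ω = 226.6∠90.0° Ω.
Step 4 — Power factor: PF = cos(φ) = Re(Z)/|Z| = 0/226.6 = 0.
Step 5 — Type: Im(Z) = 226.6 ⇒ lagging (phase φ = 90.0°).

PF = 0 (lagging, φ = 90.0°)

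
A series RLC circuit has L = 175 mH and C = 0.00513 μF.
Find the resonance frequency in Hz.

Step 1 — Resonance condition Im(Z)=0 gives ω₀ = 1/√(LC).
Step 2 — ω₀ = 1/√(0.175·5.13e-09) = 3.338e+04 rad/s.
Step 3 — f₀ = ω₀/(2π) = 5312 Hz.

f₀ = 5312 Hz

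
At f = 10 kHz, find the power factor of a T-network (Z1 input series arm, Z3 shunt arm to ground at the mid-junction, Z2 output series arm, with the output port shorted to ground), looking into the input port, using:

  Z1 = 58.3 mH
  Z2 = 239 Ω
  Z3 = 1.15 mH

Step 1 — Angular frequency: ω = 2π·f = 2π·1e+04 = 6.283e+04 rad/s.
Step 2 — Component impedances:
  Z1: Z = jωL = j·6.283e+04·0.0583 = 0 + j3663 Ω
  Z2: Z = R = 239 Ω
  Z3: Z = jωL = j·6.283e+04·0.00115 = 0 + j72.26 Ω
Step 3 — With the output port shorted to ground, the output series arm Z2 runs from the junction to ground; the shunt arm Z3 also runs from the junction to ground. They appear in parallel: Z3 || Z2 = 20.02 + j66.21 Ω.
Step 4 — Series with input arm Z1: Z_in = Z1 + (Z3 || Z2) = 20.02 + j3729 Ω = 3729∠89.7° Ω.
Step 5 — Power factor: PF = cos(φ) = Re(Z)/|Z| = 20.016/3729.4 = 0.005367.
Step 6 — Type: Im(Z) = 3729 ⇒ lagging (phase φ = 89.7°).

PF = 0.005367 (lagging, φ = 89.7°)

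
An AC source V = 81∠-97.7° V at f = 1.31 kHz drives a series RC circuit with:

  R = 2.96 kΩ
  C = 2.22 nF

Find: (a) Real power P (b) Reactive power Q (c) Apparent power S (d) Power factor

Step 1 — Angular frequency: ω = 2π·f = 2π·1310 = 8231 rad/s.
Step 2 — Component impedances:
  R: Z = R = 2960 Ω
  C: Z = 1/(jωC) = -j/(ω·C) = 0 - j5.473e+04 Ω
Step 3 — Series combination: Z_total = R + C = 2960 - j5.473e+04 Ω = 5.481e+04∠-86.9° Ω.
Step 4 — Source phasor: V = 81∠-97.7° V = -10.85 - j80.27 V.
Step 5 — Current: I = V / Z = 0.001452 - j0.0002768 A = 0.001478∠-10.8° A.
Step 6 — Complex power: S = V·I* = 0.006465 - j0.1195 VA.
Step 7 — Real power: P = Re(S) = 0.006465 W.
Step 8 — Reactive power: Q = Im(S) = -0.1195 VAR.
Step 9 — Apparent power: |S| = 0.1197 VA.
Step 10 — Power factor: PF = P/|S| = 0.05401 (leading).

(a) P = 0.006465 W  (b) Q = -0.1195 VAR  (c) S = 0.1197 VA  (d) PF = 0.05401 (leading)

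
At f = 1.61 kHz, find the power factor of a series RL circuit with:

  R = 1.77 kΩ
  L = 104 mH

Step 1 — Angular frequency: ω = 2π·f = 2π·1610 = 1.012e+04 rad/s.
Step 2 — Component impedances:
  R: Z = R = 1770 Ω
  L: Z = jωL = j·1.012e+04·0.104 = 0 + j1052 Ω
Step 3 — Series combination: Z_total = R + L = 1770 + j1052 Ω = 2059∠30.7° Ω.
Step 4 — Power factor: PF = cos(φ) = Re(Z)/|Z| = 1770/2059 = 0.8596.
Step 5 — Type: Im(Z) = 1052 ⇒ lagging (phase φ = 30.7°).

PF = 0.8596 (lagging, φ = 30.7°)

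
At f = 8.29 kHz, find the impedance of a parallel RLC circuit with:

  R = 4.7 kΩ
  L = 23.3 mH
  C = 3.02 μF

Step 1 — Angular frequency: ω = 2π·f = 2π·8290 = 5.209e+04 rad/s.
Step 2 — Component impedances:
  R: Z = R = 4700 Ω
  L: Z = jωL = j·5.209e+04·0.0233 = 0 + j1214 Ω
  C: Z = 1/(jωC) = -j/(ω·C) = 0 - j6.357 Ω
Step 3 — Parallel combination: 1/Z_total = 1/R + 1/L + 1/C; Z_total = 0.008689 - j6.391 Ω = 6.391∠-89.9° Ω.

Z = 0.008689 - j6.391 Ω = 6.391∠-89.9° Ω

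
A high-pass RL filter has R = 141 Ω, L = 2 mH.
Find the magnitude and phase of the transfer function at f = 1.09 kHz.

Step 1 — Angular frequency: ω = 2π·1090 = 6849 rad/s.
Step 2 — Transfer function: H(jω) = jωL/(R + jωL).
Step 3 — Numerator jωL = j·13.7; denominator R + jωL = 141 + j13.7.
Step 4 — H = 0.009349 + j0.09624.
Step 5 — Magnitude: |H| = 0.09669 (-20.3 dB); phase: φ = 84.5°.

|H| = 0.09669 (-20.3 dB), φ = 84.5°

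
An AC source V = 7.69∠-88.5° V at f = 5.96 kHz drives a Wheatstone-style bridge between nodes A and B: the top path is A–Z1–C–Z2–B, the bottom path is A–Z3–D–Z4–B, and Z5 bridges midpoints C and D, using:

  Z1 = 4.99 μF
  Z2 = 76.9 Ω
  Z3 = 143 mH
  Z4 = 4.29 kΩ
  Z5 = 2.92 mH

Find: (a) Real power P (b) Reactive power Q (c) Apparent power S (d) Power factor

Step 1 — Angular frequency: ω = 2π·f = 2π·5960 = 3.745e+04 rad/s.
Step 2 — Component impedances:
  Z1: Z = 1/(jωC) = -j/(ω·C) = 0 - j5.351 Ω
  Z2: Z = R = 76.9 Ω
  Z3: Z = jωL = j·3.745e+04·0.143 = 0 + j5355 Ω
  Z4: Z = R = 4290 Ω
  Z5: Z = jωL = j·3.745e+04·0.00292 = 0 + j109.3 Ω
Step 3 — Bridge requires nodal analysis (the Z5 bridge couples midpoints C and D, so the two paths cannot be reduced to a simple series/parallel combination). Setting node B to ground and injecting 1 A at node A, the 3-node admittance system at A, C, D solves to V_A = Z_AB = 75.55 - j5.32 Ω = 75.73∠-4.0° Ω.
Step 4 — Source phasor: V = 7.69∠-88.5° V = 0.2013 - j7.687 V.
Step 5 — Current: I = V / Z = 0.009781 - j0.1011 A = 0.1015∠-84.5° A.
Step 6 — Complex power: S = V·I* = 0.7789 - j0.05485 VA.
Step 7 — Real power: P = Re(S) = 0.7789 W.
Step 8 — Reactive power: Q = Im(S) = -0.05485 VAR.
Step 9 — Apparent power: |S| = 0.7808 VA.
Step 10 — Power factor: PF = P/|S| = 0.9975 (leading).

(a) P = 0.7789 W  (b) Q = -0.05485 VAR  (c) S = 0.7808 VA  (d) PF = 0.9975 (leading)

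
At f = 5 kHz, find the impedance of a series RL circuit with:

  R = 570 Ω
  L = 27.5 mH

Step 1 — Angular frequency: ω = 2π·f = 2π·5000 = 3.142e+04 rad/s.
Step 2 — Component impedances:
  R: Z = R = 570 Ω
  L: Z = jωL = j·3.142e+04·0.0275 = 0 + j863.9 Ω
Step 3 — Series combination: Z_total = R + L = 570 + j863.9 Ω = 1035∠56.6° Ω.

Z = 570 + j863.9 Ω = 1035∠56.6° Ω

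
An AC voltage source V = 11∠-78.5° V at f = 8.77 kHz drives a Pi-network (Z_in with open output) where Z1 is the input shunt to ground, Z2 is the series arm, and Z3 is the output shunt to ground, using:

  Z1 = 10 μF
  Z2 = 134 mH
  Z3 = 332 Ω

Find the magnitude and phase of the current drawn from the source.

Step 1 — Angular frequency: ω = 2π·f = 2π·8770 = 5.51e+04 rad/s.
Step 2 — Component impedances:
  Z1: Z = 1/(jωC) = -j/(ω·C) = 0 - j1.815 Ω
  Z2: Z = jωL = j·5.51e+04·0.134 = 0 + j7384 Ω
  Z3: Z = R = 332 Ω
Step 3 — With open output, the series arm Z2 and the output shunt Z3 appear in series to ground: Z2 + Z3 = 332 + j7384 Ω.
Step 4 — Parallel with input shunt Z1: Z_in = Z1 || (Z2 + Z3) = 2.002e-05 - j1.815 Ω = 1.815∠-90.0° Ω.
Step 5 — Source phasor: V = 11∠-78.5° V = 2.193 - j10.78 V.
Step 6 — Ohm's law: I = V / Z_total = (2.193 - j10.78) / (2.002e-05 - j1.815) = 5.938 + j1.208 A.
Step 7 — Convert to polar: |I| = 6.06 A, ∠I = 11.5°.

I = 6.06∠11.5° A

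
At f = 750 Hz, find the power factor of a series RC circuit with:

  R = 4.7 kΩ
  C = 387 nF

Step 1 — Angular frequency: ω = 2π·f = 2π·750 = 4712 rad/s.
Step 2 — Component impedances:
  R: Z = R = 4700 Ω
  C: Z = 1/(jωC) = -j/(ω·C) = 0 - j548.3 Ω
Step 3 — Series combination: Z_total = R + C = 4700 - j548.3 Ω = 4732∠-6.7° Ω.
Step 4 — Power factor: PF = cos(φ) = Re(Z)/|Z| = 4700/4731.9 = 0.9933.
Step 5 — Type: Im(Z) = -548.3 ⇒ leading (phase φ = -6.7°).

PF = 0.9933 (leading, φ = -6.7°)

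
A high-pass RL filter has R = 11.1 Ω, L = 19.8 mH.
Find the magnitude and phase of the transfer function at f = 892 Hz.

Step 1 — Angular frequency: ω = 2π·892 = 5605 rad/s.
Step 2 — Transfer function: H(jω) = jωL/(R + jωL).
Step 3 — Numerator jωL = j·111; denominator R + jωL = 11.1 + j111.
Step 4 — H = 0.9901 + j0.09904.
Step 5 — Magnitude: |H| = 0.995 (-0.0 dB); phase: φ = 5.7°.

|H| = 0.995 (-0.0 dB), φ = 5.7°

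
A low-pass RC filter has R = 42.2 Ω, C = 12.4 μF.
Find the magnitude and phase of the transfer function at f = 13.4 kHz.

Step 1 — Angular frequency: ω = 2π·1.34e+04 = 8.419e+04 rad/s.
Step 2 — Transfer function: H(jω) = 1/(1 + jωRC).
Step 3 — Denominator: 1 + jωRC = 1 + j·8.419e+04·42.2·1.24e-05 = 1 + j44.06.
Step 4 — H = 0.0005149 - j0.02269.
Step 5 — Magnitude: |H| = 0.02269 (-32.9 dB); phase: φ = -88.7°.

|H| = 0.02269 (-32.9 dB), φ = -88.7°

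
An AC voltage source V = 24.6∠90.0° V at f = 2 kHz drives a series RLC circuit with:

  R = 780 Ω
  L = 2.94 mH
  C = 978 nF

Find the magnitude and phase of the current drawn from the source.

Step 1 — Angular frequency: ω = 2π·f = 2π·2000 = 1.257e+04 rad/s.
Step 2 — Component impedances:
  R: Z = R = 780 Ω
  L: Z = jωL = j·1.257e+04·0.00294 = 0 + j36.95 Ω
  C: Z = 1/(jωC) = -j/(ω·C) = 0 - j81.37 Ω
Step 3 — Series combination: Z_total = R + L + C = 780 - j44.42 Ω = 781.3∠-3.3° Ω.
Step 4 — Source phasor: V = 24.6∠90.0° V = 0 + j24.6 V.
Step 5 — Ohm's law: I = V / Z_total = (0 + j24.6) / (780 - j44.42) = -0.00179 + j0.03144 A.
Step 6 — Convert to polar: |I| = 0.03149 A, ∠I = 93.3°.

I = 0.03149∠93.3° A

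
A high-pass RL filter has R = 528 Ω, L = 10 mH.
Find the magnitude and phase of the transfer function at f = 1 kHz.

Step 1 — Angular frequency: ω = 2π·1000 = 6283 rad/s.
Step 2 — Transfer function: H(jω) = jωL/(R + jωL).
Step 3 — Numerator jωL = j·62.83; denominator R + jωL = 528 + j62.83.
Step 4 — H = 0.01396 + j0.1173.
Step 5 — Magnitude: |H| = 0.1182 (-18.6 dB); phase: φ = 83.2°.

|H| = 0.1182 (-18.6 dB), φ = 83.2°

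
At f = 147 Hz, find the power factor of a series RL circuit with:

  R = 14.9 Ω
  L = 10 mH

Step 1 — Angular frequency: ω = 2π·f = 2π·147 = 923.6 rad/s.
Step 2 — Component impedances:
  R: Z = R = 14.9 Ω
  L: Z = jωL = j·923.6·0.01 = 0 + j9.236 Ω
Step 3 — Series combination: Z_total = R + L = 14.9 + j9.236 Ω = 17.53∠31.8° Ω.
Step 4 — Power factor: PF = cos(φ) = Re(Z)/|Z| = 14.9/17.531 = 0.8499.
Step 5 — Type: Im(Z) = 9.236 ⇒ lagging (phase φ = 31.8°).

PF = 0.8499 (lagging, φ = 31.8°)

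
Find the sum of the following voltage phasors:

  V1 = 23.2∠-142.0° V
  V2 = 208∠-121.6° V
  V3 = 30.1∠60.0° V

Step 1 — Convert each phasor to rectangular form:
  V1 = 23.2·(cos(-142.0°) + j·sin(-142.0°)) = -18.28 - j14.28 V
  V2 = 208·(cos(-121.6°) + j·sin(-121.6°)) = -109 - j177.2 V
  V3 = 30.1·(cos(60.0°) + j·sin(60.0°)) = 15.05 + j26.07 V
Step 2 — Sum components: V_total = -112.2 - j165.4 V.
Step 3 — Convert to polar: |V_total| = 199.9 V, ∠V_total = -124.2°.

V_total = 199.9∠-124.2° V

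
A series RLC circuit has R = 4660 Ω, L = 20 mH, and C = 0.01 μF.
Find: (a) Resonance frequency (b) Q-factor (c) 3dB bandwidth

Step 1 — Resonance condition Im(Z)=0 gives ω₀ = 1/√(LC).
Step 2 — ω₀ = 1/√(0.02·1e-08) = 7.071e+04 rad/s.
Step 3 — f₀ = ω₀/(2π) = 1.125e+04 Hz.
Step 4 — Series Q: Q = ω₀L/R = 7.071e+04·0.02/4660 = 0.3035.
Step 5 — 3dB bandwidth: Δω = ω₀/Q = 2.33e+05 rad/s; BW = Δω/(2π) = 3.708e+04 Hz.

(a) f₀ = 1.125e+04 Hz  (b) Q = 0.3035  (c) BW = 3.708e+04 Hz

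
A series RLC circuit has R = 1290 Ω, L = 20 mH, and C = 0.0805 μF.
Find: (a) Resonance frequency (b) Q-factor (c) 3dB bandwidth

Step 1 — Resonance condition Im(Z)=0 gives ω₀ = 1/√(LC).
Step 2 — ω₀ = 1/√(0.02·8.05e-08) = 2.492e+04 rad/s.
Step 3 — f₀ = ω₀/(2π) = 3966 Hz.
Step 4 — Series Q: Q = ω₀L/R = 2.492e+04·0.02/1290 = 0.3864.
Step 5 — 3dB bandwidth: Δω = ω₀/Q = 6.45e+04 rad/s; BW = Δω/(2π) = 1.027e+04 Hz.

(a) f₀ = 3966 Hz  (b) Q = 0.3864  (c) BW = 1.027e+04 Hz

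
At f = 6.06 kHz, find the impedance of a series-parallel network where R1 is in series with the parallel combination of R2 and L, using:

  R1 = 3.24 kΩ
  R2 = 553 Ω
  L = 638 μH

Step 1 — Angular frequency: ω = 2π·f = 2π·6060 = 3.808e+04 rad/s.
Step 2 — Component impedances:
  R1: Z = R = 3240 Ω
  R2: Z = R = 553 Ω
  L: Z = jωL = j·3.808e+04·0.000638 = 0 + j24.29 Ω
Step 3 — Parallel branch: R2 || L = 1/(1/R2 + 1/L) = 1.065 + j24.25 Ω.
Step 4 — Series with R1: Z_total = R1 + (R2 || L) = 3241 + j24.25 Ω = 3241∠0.4° Ω.

Z = 3241 + j24.25 Ω = 3241∠0.4° Ω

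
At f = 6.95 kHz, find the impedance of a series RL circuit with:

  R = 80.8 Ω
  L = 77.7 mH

Step 1 — Angular frequency: ω = 2π·f = 2π·6950 = 4.367e+04 rad/s.
Step 2 — Component impedances:
  R: Z = R = 80.8 Ω
  L: Z = jωL = j·4.367e+04·0.0777 = 0 + j3393 Ω
Step 3 — Series combination: Z_total = R + L = 80.8 + j3393 Ω = 3394∠88.6° Ω.

Z = 80.8 + j3393 Ω = 3394∠88.6° Ω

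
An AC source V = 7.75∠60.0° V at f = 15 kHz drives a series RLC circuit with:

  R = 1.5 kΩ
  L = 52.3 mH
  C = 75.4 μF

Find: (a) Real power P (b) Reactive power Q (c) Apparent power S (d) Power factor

Step 1 — Angular frequency: ω = 2π·f = 2π·1.5e+04 = 9.425e+04 rad/s.
Step 2 — Component impedances:
  R: Z = R = 1500 Ω
  L: Z = jωL = j·9.425e+04·0.0523 = 0 + j4929 Ω
  C: Z = 1/(jωC) = -j/(ω·C) = 0 - j0.1407 Ω
Step 3 — Series combination: Z_total = R + L + C = 1500 + j4929 Ω = 5152∠73.1° Ω.
Step 4 — Source phasor: V = 7.75∠60.0° V = 3.875 + j6.712 V.
Step 5 — Current: I = V / Z = 0.001465 - j0.0003403 A = 0.001504∠-13.1° A.
Step 6 — Complex power: S = V·I* = 0.003394 + j0.01115 VA.
Step 7 — Real power: P = Re(S) = 0.003394 W.
Step 8 — Reactive power: Q = Im(S) = 0.01115 VAR.
Step 9 — Apparent power: |S| = 0.01166 VA.
Step 10 — Power factor: PF = P/|S| = 0.2911 (lagging).

(a) P = 0.003394 W  (b) Q = 0.01115 VAR  (c) S = 0.01166 VA  (d) PF = 0.2911 (lagging)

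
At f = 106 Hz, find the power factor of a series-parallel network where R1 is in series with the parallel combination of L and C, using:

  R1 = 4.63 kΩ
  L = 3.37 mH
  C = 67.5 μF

Step 1 — Angular frequency: ω = 2π·f = 2π·106 = 666 rad/s.
Step 2 — Component impedances:
  R1: Z = R = 4630 Ω
  L: Z = jωL = j·666·0.00337 = 0 + j2.244 Ω
  C: Z = 1/(jωC) = -j/(ω·C) = 0 - j22.24 Ω
Step 3 — Parallel branch: L || C = 1/(1/L + 1/C) = 0 + j2.496 Ω.
Step 4 — Series with R1: Z_total = R1 + (L || C) = 4630 + j2.496 Ω = 4630∠0.0° Ω.
Step 5 — Power factor: PF = cos(φ) = Re(Z)/|Z| = 4630/4630 = 1.
Step 6 — Type: Im(Z) = 2.496 ⇒ lagging (phase φ = 0.0°).

PF = 1 (lagging, φ = 0.0°)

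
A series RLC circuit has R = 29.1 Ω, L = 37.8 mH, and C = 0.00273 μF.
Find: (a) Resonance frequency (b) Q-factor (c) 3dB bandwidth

Step 1 — Resonance: ω₀ = 1/√(LC) = 1/√(0.0378·2.73e-09) = 9.844e+04 rad/s.
Step 2 — f₀ = ω₀/(2π) = 1.567e+04 Hz.
Step 3 — Series Q: Q = ω₀L/R = 9.844e+04·0.0378/29.1 = 127.9.
Step 4 — Bandwidth: Δω = ω₀/Q = 769.8 rad/s; BW = Δω/(2π) = 122.5 Hz.

(a) f₀ = 1.567e+04 Hz  (b) Q = 127.9  (c) BW = 122.5 Hz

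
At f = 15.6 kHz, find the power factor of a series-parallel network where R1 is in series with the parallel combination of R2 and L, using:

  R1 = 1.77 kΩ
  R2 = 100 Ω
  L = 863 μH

Step 1 — Angular frequency: ω = 2π·f = 2π·1.56e+04 = 9.802e+04 rad/s.
Step 2 — Component impedances:
  R1: Z = R = 1770 Ω
  R2: Z = R = 100 Ω
  L: Z = jωL = j·9.802e+04·0.000863 = 0 + j84.59 Ω
Step 3 — Parallel branch: R2 || L = 1/(1/R2 + 1/L) = 41.71 + j49.31 Ω.
Step 4 — Series with R1: Z_total = R1 + (R2 || L) = 1812 + j49.31 Ω = 1812∠1.6° Ω.
Step 5 — Power factor: PF = cos(φ) = Re(Z)/|Z| = 1811.7/1812.4 = 0.9996.
Step 6 — Type: Im(Z) = 49.31 ⇒ lagging (phase φ = 1.6°).

PF = 0.9996 (lagging, φ = 1.6°)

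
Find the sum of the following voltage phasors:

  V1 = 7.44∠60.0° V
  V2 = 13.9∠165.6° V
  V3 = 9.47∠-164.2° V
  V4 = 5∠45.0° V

Step 1 — Convert each phasor to rectangular form:
  V1 = 7.44·(cos(60.0°) + j·sin(60.0°)) = 3.72 + j6.443 V
  V2 = 13.9·(cos(165.6°) + j·sin(165.6°)) = -13.46 + j3.457 V
  V3 = 9.47·(cos(-164.2°) + j·sin(-164.2°)) = -9.112 - j2.578 V
  V4 = 5·(cos(45.0°) + j·sin(45.0°)) = 3.536 + j3.536 V
Step 2 — Sum components: V_total = -15.32 + j10.86 V.
Step 3 — Convert to polar: |V_total| = 18.78 V, ∠V_total = 144.7°.

V_total = 18.78∠144.7° V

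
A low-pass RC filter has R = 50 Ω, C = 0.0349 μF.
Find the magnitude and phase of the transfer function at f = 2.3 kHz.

Step 1 — Angular frequency: ω = 2π·2300 = 1.445e+04 rad/s.
Step 2 — Transfer function: H(jω) = 1/(1 + jωRC).
Step 3 — Denominator: 1 + jωRC = 1 + j·1.445e+04·50·3.49e-08 = 1 + j0.02522.
Step 4 — H = 0.9994 - j0.0252.
Step 5 — Magnitude: |H| = 0.9997 (-0.0 dB); phase: φ = -1.4°.

|H| = 0.9997 (-0.0 dB), φ = -1.4°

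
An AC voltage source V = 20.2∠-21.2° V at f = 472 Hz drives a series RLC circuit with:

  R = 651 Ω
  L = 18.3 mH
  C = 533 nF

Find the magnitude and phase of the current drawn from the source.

Step 1 — Angular frequency: ω = 2π·f = 2π·472 = 2966 rad/s.
Step 2 — Component impedances:
  R: Z = R = 651 Ω
  L: Z = jωL = j·2966·0.0183 = 0 + j54.27 Ω
  C: Z = 1/(jωC) = -j/(ω·C) = 0 - j632.6 Ω
Step 3 — Series combination: Z_total = R + L + C = 651 - j578.4 Ω = 870.8∠-41.6° Ω.
Step 4 — Source phasor: V = 20.2∠-21.2° V = 18.83 - j7.305 V.
Step 5 — Ohm's law: I = V / Z_total = (18.83 - j7.305) / (651 - j578.4) = 0.02174 + j0.008093 A.
Step 6 — Convert to polar: |I| = 0.0232 A, ∠I = 20.4°.

I = 0.0232∠20.4° A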